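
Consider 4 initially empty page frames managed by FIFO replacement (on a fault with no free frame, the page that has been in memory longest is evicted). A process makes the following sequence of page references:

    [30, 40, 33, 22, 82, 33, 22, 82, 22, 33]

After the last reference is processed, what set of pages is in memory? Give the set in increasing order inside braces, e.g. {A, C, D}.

30 -> fault, frames {30}
40 -> fault, frames {30,40}
33 -> fault, frames {30,40,33}
22 -> fault, frames {30,40,33,22}
82 -> fault, evict 30, frames {40,33,22,82}
33 -> hit
22 -> hit
82 -> hit
22 -> hit
33 -> hit

{22, 33, 40, 82}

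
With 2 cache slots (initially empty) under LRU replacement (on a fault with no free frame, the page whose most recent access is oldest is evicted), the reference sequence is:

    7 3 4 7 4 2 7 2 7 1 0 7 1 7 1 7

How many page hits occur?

6

7 → fault, frames {7}
3 → fault, frames {7,3}
4 → fault, evict 7, frames {3,4}
7 → fault, evict 3, frames {4,7}
4 → hit
2 → fault, evict 7, frames {4,2}
7 → fault, evict 4, frames {2,7}
2 → hit
7 → hit
1 → fault, evict 2, frames {7,1}
0 → fault, evict 7, frames {1,0}
7 → fault, evict 1, frames {0,7}
1 → fault, evict 0, frames {7,1}
7 → hit
1 → hit
7 → hit
Hits: 6.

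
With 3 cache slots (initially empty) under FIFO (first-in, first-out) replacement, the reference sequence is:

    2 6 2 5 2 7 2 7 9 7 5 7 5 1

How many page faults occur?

2: fault, frames [2]
6: fault, frames [2, 6]
2: hit
5: fault, frames [2, 6, 5]
2: hit
7: fault, evict 2, frames [6, 5, 7]
2: fault, evict 6, frames [5, 7, 2]
7: hit
9: fault, evict 5, frames [7, 2, 9]
7: hit
5: fault, evict 7, frames [2, 9, 5]
7: fault, evict 2, frames [9, 5, 7]
5: hit
1: fault, evict 9, frames [5, 7, 1]
Page faults: 9.

9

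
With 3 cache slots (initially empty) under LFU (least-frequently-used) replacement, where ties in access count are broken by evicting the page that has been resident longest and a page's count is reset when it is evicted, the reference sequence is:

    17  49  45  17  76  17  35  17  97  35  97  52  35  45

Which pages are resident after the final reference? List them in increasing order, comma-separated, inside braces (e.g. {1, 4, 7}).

17 -> fault, frames {17}
49 -> fault, frames {17,49}
45 -> fault, frames {17,49,45}
17 -> hit
76 -> fault, evict 49, frames {17,45,76}
17 -> hit
35 -> fault, evict 45, frames {17,76,35}
17 -> hit
97 -> fault, evict 76, frames {17,35,97}
35 -> hit
97 -> hit
52 -> fault, evict 35, frames {17,97,52}
35 -> fault, evict 52, frames {17,97,35}
45 -> fault, evict 35, frames {17,97,45}

{17, 45, 97}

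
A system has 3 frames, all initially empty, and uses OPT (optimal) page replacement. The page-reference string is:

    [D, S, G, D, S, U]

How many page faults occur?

4

D: fault, frames {D}
S: fault, frames {D,S}
G: fault, frames {D,S,G}
D: hit
S: hit
U: fault, evict G, frames {D,S,U}
Page faults: 4.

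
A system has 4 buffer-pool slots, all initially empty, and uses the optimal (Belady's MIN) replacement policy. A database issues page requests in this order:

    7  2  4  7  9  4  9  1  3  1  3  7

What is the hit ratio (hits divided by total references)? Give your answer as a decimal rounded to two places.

0.50

7 → fault, frames {7}
2 → fault, frames {7,2}
4 → fault, frames {7,2,4}
7 → hit
9 → fault, frames {7,2,4,9}
4 → hit
9 → hit
1 → fault, evict 9, frames {7,2,4,1}
3 → fault, evict 4, frames {7,2,1,3}
1 → hit
3 → hit
7 → hit
Hits: 6 of 12 references → 6/12 = 0.5000.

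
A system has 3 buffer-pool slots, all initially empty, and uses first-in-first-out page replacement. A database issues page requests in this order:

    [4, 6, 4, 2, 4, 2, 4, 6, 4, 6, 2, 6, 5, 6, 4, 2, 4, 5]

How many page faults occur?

4: miss, frames {4}
6: miss, frames {4,6}
4: hit
2: miss, frames {4,6,2}
4: hit
2: hit
4: hit
6: hit
4: hit
6: hit
2: hit
6: hit
5: miss, evict 4, frames {6,2,5}
6: hit
4: miss, evict 6, frames {2,5,4}
2: hit
4: hit
5: hit
Page faults: 5.

5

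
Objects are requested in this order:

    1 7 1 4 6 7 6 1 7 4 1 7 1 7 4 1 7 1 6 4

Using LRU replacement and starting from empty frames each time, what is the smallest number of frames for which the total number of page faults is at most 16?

f=1: 20 faults
f=2: 15 faults
f=3: 9 faults
f=4: 4 faults
Smallest f with faults ≤ 16 is 2.

2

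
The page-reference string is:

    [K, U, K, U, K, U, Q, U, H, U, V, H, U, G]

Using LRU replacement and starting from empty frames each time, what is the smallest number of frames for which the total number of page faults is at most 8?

2

f=1: 14 faults
f=2: 8 faults
f=3: 6 faults
f=4: 6 faults
f=5: 6 faults
f=6: 6 faults
Smallest f with faults ≤ 8 is 2.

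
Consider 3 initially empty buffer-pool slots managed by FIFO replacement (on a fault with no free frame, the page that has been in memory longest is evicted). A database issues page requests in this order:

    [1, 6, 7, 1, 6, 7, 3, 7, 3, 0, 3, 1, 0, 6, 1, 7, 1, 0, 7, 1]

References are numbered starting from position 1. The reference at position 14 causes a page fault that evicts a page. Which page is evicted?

3

pos 1: 1 → miss, frames (1)
pos 2: 6 → miss, frames (1 6)
pos 3: 7 → miss, frames (1 6 7)
pos 4: 1 → hit
pos 5: 6 → hit
pos 6: 7 → hit
pos 7: 3 → miss, evict 1, frames (6 7 3)
pos 8: 7 → hit
pos 9: 3 → hit
pos 10: 0 → miss, evict 6, frames (7 3 0)
pos 11: 3 → hit
pos 12: 1 → miss, evict 7, frames (3 0 1)
pos 13: 0 → hit
pos 14: 6 → miss, evict 3, frames (0 1 6)
At position 14, page 3 is evicted.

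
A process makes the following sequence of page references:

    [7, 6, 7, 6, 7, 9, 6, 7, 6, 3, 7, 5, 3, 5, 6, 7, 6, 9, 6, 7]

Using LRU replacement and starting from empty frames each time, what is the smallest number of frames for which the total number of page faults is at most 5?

5

f=1: 20 faults
f=2: 13 faults
f=3: 8 faults
f=4: 6 faults
f=5: 5 faults
Smallest f with faults ≤ 5 is 5.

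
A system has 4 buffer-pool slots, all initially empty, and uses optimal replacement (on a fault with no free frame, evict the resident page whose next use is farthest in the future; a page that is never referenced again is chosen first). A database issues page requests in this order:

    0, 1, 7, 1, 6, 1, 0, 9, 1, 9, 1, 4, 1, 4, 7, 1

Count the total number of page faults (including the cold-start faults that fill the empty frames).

0 -> fault, frames [0]
1 -> fault, frames [0, 1]
7 -> fault, frames [0, 1, 7]
1 -> hit
6 -> fault, frames [0, 1, 7, 6]
1 -> hit
0 -> hit
9 -> fault, evict 6, frames [0, 1, 7, 9]
1 -> hit
9 -> hit
1 -> hit
4 -> fault, evict 9, frames [0, 1, 7, 4]
1 -> hit
4 -> hit
7 -> hit
1 -> hit
Page faults: 6.

6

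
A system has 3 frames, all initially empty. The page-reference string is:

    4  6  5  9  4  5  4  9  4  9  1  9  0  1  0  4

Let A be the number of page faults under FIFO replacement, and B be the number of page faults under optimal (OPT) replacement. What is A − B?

Under FIFO: F F F F F . . . . . F . F . . . → 7 faults.
Under OPT: F F F F . . . . . . F . F . . . → 6 faults.
A − B = 7 − 6 = 1.

1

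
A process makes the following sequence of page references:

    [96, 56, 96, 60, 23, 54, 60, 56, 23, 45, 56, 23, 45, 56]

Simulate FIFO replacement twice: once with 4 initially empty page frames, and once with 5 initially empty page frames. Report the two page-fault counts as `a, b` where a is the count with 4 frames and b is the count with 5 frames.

4 frames: F F . F F F . . . F F . . . → 7 faults.
5 frames: F F . F F F . . . F . . . . → 6 faults.
6 < 7: adding a frame reduced faults, as is typical.

7, 6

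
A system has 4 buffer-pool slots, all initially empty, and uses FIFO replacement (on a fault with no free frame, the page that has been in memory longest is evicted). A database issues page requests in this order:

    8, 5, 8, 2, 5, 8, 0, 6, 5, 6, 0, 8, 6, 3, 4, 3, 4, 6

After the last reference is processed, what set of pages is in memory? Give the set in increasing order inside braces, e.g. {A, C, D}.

8: fault, frames (8)
5: fault, frames (8 5)
8: hit
2: fault, frames (8 5 2)
5: hit
8: hit
0: fault, frames (8 5 2 0)
6: fault, evict 8, frames (5 2 0 6)
5: hit
6: hit
0: hit
8: fault, evict 5, frames (2 0 6 8)
6: hit
3: fault, evict 2, frames (0 6 8 3)
4: fault, evict 0, frames (6 8 3 4)
3: hit
4: hit
6: hit

{3, 4, 6, 8}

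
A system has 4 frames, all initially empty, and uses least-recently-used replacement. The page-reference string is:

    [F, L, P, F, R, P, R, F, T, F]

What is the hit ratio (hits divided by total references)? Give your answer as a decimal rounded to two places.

F → fault, frames (F)
L → fault, frames (F L)
P → fault, frames (F L P)
F → hit
R → fault, frames (L P F R)
P → hit
R → hit
F → hit
T → fault, evict L, frames (P R F T)
F → hit
Hits: 5 of 10 references → 5/10 = 0.5000.

0.50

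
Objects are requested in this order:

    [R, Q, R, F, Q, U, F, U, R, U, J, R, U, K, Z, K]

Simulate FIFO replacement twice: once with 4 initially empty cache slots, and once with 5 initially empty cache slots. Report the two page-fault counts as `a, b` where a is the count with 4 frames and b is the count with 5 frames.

4 frames: F F . F . F . . . . F F . F F . → 8 faults.
5 frames: F F . F . F . . . . F . . F F . → 7 faults.
7 < 8: adding a frame reduced faults, as is typical.

8, 7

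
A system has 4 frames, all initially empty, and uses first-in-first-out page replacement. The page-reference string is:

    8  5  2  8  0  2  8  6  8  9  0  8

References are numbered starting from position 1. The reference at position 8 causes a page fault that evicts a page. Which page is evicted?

8

pos 1: 8 -> miss, frames [8]
pos 2: 5 -> miss, frames [8, 5]
pos 3: 2 -> miss, frames [8, 5, 2]
pos 4: 8 -> hit
pos 5: 0 -> miss, frames [8, 5, 2, 0]
pos 6: 2 -> hit
pos 7: 8 -> hit
pos 8: 6 -> miss, evict 8, frames [5, 2, 0, 6]
At position 8, page 8 is evicted.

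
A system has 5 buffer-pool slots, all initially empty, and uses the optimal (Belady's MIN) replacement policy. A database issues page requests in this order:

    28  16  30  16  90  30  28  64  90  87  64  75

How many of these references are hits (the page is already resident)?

28: fault, frames (28)
16: fault, frames (28 16)
30: fault, frames (28 16 30)
16: hit
90: fault, frames (28 16 30 90)
30: hit
28: hit
64: fault, frames (28 16 30 90 64)
90: hit
87: fault, evict 90, frames (28 16 30 64 87)
64: hit
75: fault, evict 87, frames (28 16 30 64 75)
Hits: 5.

5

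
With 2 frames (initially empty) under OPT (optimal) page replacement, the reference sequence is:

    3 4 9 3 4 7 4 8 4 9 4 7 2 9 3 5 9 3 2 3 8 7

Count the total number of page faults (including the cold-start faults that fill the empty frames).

15

3: fault, frames {3}
4: fault, frames {3,4}
9: fault, evict 4, frames {3,9}
3: hit
4: fault, evict 3, frames {9,4}
7: fault, evict 9, frames {4,7}
4: hit
8: fault, evict 7, frames {4,8}
4: hit
9: fault, evict 8, frames {4,9}
4: hit
7: fault, evict 4, frames {9,7}
2: fault, evict 7, frames {9,2}
9: hit
3: fault, evict 2, frames {9,3}
5: fault, evict 3, frames {9,5}
9: hit
3: fault, evict 5, frames {9,3}
2: fault, evict 9, frames {3,2}
3: hit
8: fault, evict 2, frames {3,8}
7: fault, evict 8, frames {3,7}
Page faults: 15.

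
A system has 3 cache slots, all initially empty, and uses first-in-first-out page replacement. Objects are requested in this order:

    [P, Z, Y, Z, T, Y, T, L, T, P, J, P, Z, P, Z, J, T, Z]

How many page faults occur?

P: fault, frames {P}
Z: fault, frames {P,Z}
Y: fault, frames {P,Z,Y}
Z: hit
T: fault, evict P, frames {Z,Y,T}
Y: hit
T: hit
L: fault, evict Z, frames {Y,T,L}
T: hit
P: fault, evict Y, frames {T,L,P}
J: fault, evict T, frames {L,P,J}
P: hit
Z: fault, evict L, frames {P,J,Z}
P: hit
Z: hit
J: hit
T: fault, evict P, frames {J,Z,T}
Z: hit
Page faults: 9.

9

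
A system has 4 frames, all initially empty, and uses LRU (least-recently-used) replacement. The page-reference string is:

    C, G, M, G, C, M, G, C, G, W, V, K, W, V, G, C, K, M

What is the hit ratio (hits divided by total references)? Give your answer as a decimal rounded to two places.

0.50

C: fault, frames [C]
G: fault, frames [C, G]
M: fault, frames [C, G, M]
G: hit
C: hit
M: hit
G: hit
C: hit
G: hit
W: fault, frames [M, C, G, W]
V: fault, evict M, frames [C, G, W, V]
K: fault, evict C, frames [G, W, V, K]
W: hit
V: hit
G: hit
C: fault, evict K, frames [W, V, G, C]
K: fault, evict W, frames [V, G, C, K]
M: fault, evict V, frames [G, C, K, M]
Hits: 9 of 18 references → 9/18 = 0.5000.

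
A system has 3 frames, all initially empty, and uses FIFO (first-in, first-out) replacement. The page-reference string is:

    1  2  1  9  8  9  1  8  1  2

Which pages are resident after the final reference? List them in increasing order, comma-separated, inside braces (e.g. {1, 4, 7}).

1 -> fault, frames {1}
2 -> fault, frames {1,2}
1 -> hit
9 -> fault, frames {1,2,9}
8 -> fault, evict 1, frames {2,9,8}
9 -> hit
1 -> fault, evict 2, frames {9,8,1}
8 -> hit
1 -> hit
2 -> fault, evict 9, frames {8,1,2}

{1, 2, 8}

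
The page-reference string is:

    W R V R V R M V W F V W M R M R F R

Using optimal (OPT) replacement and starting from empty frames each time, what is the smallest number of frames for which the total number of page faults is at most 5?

5

f=1: 18 faults
f=2: 10 faults
f=3: 7 faults
f=4: 6 faults
f=5: 5 faults
Smallest f with faults ≤ 5 is 5.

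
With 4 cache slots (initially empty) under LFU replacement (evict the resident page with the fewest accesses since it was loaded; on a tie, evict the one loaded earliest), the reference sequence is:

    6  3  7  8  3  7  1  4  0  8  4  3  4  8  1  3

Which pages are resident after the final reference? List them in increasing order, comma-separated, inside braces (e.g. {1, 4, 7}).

{1, 3, 4, 8}

6 → miss, frames (6)
3 → miss, frames (6 3)
7 → miss, frames (6 3 7)
8 → miss, frames (6 3 7 8)
3 → hit
7 → hit
1 → miss, evict 6, frames (3 7 8 1)
4 → miss, evict 8, frames (3 7 1 4)
0 → miss, evict 1, frames (3 7 4 0)
8 → miss, evict 4, frames (3 7 0 8)
4 → miss, evict 0, frames (3 7 8 4)
3 → hit
4 → hit
8 → hit
1 → miss, evict 7, frames (3 8 4 1)
3 → hit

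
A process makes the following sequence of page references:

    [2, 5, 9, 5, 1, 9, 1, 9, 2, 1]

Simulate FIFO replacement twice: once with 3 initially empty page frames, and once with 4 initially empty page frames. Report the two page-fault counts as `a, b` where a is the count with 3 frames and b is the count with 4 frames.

5, 4

3 frames: F F F . F . . . F . → 5 faults.
4 frames: F F F . F . . . . . → 4 faults.
4 < 5: adding a frame reduced faults, as is typical.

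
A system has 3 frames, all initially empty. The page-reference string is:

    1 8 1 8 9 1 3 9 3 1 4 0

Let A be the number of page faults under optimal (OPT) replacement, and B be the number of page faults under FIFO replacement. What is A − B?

Under OPT: F F . . F . F . . . F F → 6 faults.
Under FIFO: F F . . F . F . . F F F → 7 faults.
A − B = 6 − 7 = -1.

-1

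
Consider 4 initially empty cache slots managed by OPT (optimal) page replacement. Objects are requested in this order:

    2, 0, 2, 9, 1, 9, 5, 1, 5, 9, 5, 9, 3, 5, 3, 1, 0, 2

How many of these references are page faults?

2 → miss, frames (2)
0 → miss, frames (2 0)
2 → hit
9 → miss, frames (2 0 9)
1 → miss, frames (2 0 9 1)
9 → hit
5 → miss, evict 2, frames (0 9 1 5)
1 → hit
5 → hit
9 → hit
5 → hit
9 → hit
3 → miss, evict 9, frames (0 1 5 3)
5 → hit
3 → hit
1 → hit
0 → hit
2 → miss, evict 3, frames (0 1 5 2)
Page faults: 7.

7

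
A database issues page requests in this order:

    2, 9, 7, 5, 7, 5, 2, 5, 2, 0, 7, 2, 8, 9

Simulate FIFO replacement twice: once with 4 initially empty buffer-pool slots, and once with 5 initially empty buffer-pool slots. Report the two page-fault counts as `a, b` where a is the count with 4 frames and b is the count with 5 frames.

8, 6

4 frames: F F F F . . . . . F . F F F → 8 faults.
5 frames: F F F F . . . . . F . . F . → 6 faults.
6 < 8: adding a frame reduced faults, as is typical.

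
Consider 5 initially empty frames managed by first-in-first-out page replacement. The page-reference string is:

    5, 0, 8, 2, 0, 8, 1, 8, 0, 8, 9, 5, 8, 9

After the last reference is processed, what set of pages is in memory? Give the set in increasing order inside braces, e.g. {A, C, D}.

{1, 2, 5, 8, 9}

5 -> miss, frames {5}
0 -> miss, frames {5,0}
8 -> miss, frames {5,0,8}
2 -> miss, frames {5,0,8,2}
0 -> hit
8 -> hit
1 -> miss, frames {5,0,8,2,1}
8 -> hit
0 -> hit
8 -> hit
9 -> miss, evict 5, frames {0,8,2,1,9}
5 -> miss, evict 0, frames {8,2,1,9,5}
8 -> hit
9 -> hit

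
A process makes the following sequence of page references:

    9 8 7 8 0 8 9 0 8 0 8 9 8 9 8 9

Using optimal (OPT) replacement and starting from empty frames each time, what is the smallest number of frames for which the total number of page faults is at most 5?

f=1: 16 faults
f=2: 7 faults
f=3: 4 faults
f=4: 4 faults
Smallest f with faults ≤ 5 is 3.

3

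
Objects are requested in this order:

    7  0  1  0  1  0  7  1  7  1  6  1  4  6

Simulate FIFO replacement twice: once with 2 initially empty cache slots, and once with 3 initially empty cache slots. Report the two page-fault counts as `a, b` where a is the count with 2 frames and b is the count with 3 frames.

2 frames: F F F . . . F . . . F F F F → 8 faults.
3 frames: F F F . . . . . . . F . F . → 5 faults.
5 < 8: adding a frame reduced faults, as is typical.

8, 5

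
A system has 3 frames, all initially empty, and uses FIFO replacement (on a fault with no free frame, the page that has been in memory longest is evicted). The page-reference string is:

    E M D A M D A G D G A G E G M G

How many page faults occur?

7

E: fault, frames {E}
M: fault, frames {E,M}
D: fault, frames {E,M,D}
A: fault, evict E, frames {M,D,A}
M: hit
D: hit
A: hit
G: fault, evict M, frames {D,A,G}
D: hit
G: hit
A: hit
G: hit
E: fault, evict D, frames {A,G,E}
G: hit
M: fault, evict A, frames {G,E,M}
G: hit
Page faults: 7.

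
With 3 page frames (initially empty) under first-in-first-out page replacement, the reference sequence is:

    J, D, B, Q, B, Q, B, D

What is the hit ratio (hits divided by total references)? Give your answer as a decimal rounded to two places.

J → fault, frames {J}
D → fault, frames {J,D}
B → fault, frames {J,D,B}
Q → fault, evict J, frames {D,B,Q}
B → hit
Q → hit
B → hit
D → hit
Hits: 4 of 8 references → 4/8 = 0.5000.

0.50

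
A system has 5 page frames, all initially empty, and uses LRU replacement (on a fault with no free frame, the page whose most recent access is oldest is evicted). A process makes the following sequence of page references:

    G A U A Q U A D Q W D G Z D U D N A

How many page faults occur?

G -> miss, frames {G}
A -> miss, frames {G,A}
U -> miss, frames {G,A,U}
A -> hit
Q -> miss, frames {G,U,A,Q}
U -> hit
A -> hit
D -> miss, frames {G,Q,U,A,D}
Q -> hit
W -> miss, evict G, frames {U,A,D,Q,W}
D -> hit
G -> miss, evict U, frames {A,Q,W,D,G}
Z -> miss, evict A, frames {Q,W,D,G,Z}
D -> hit
U -> miss, evict Q, frames {W,G,Z,D,U}
D -> hit
N -> miss, evict W, frames {G,Z,U,D,N}
A -> miss, evict G, frames {Z,U,D,N,A}
Page faults: 11.

11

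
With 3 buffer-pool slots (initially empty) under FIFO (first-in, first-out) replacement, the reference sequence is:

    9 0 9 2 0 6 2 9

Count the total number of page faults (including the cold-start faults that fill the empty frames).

5

9: fault, frames (9)
0: fault, frames (9 0)
9: hit
2: fault, frames (9 0 2)
0: hit
6: fault, evict 9, frames (0 2 6)
2: hit
9: fault, evict 0, frames (2 6 9)
Page faults: 5.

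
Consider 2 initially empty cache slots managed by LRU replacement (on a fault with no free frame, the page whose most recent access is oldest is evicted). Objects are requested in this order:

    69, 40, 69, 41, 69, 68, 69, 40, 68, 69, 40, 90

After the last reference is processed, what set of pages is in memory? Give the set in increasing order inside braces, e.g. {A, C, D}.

{40, 90}

69: fault, frames (69)
40: fault, frames (69 40)
69: hit
41: fault, evict 40, frames (69 41)
69: hit
68: fault, evict 41, frames (69 68)
69: hit
40: fault, evict 68, frames (69 40)
68: fault, evict 69, frames (40 68)
69: fault, evict 40, frames (68 69)
40: fault, evict 68, frames (69 40)
90: fault, evict 69, frames (40 90)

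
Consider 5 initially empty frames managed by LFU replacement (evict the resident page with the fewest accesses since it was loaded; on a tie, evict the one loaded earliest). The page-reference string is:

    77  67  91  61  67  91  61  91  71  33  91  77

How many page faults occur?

7

77 → fault, frames {77}
67 → fault, frames {77,67}
91 → fault, frames {77,67,91}
61 → fault, frames {77,67,91,61}
67 → hit
91 → hit
61 → hit
91 → hit
71 → fault, frames {77,67,91,61,71}
33 → fault, evict 77, frames {67,91,61,71,33}
91 → hit
77 → fault, evict 71, frames {67,91,61,33,77}
Page faults: 7.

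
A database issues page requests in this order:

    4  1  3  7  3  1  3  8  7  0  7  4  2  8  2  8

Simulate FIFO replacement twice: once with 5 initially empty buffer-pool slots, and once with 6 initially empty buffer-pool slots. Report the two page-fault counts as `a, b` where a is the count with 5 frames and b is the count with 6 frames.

5 frames: F F F F . . . F . F . F F . . . → 8 faults.
6 frames: F F F F . . . F . F . . F . . . → 7 faults.
7 < 8: adding a frame reduced faults, as is typical.

8, 7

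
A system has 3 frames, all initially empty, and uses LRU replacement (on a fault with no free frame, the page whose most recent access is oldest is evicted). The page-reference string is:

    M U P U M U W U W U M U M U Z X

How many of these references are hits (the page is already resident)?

10

M: miss, frames [M]
U: miss, frames [M, U]
P: miss, frames [M, U, P]
U: hit
M: hit
U: hit
W: miss, evict P, frames [M, U, W]
U: hit
W: hit
U: hit
M: hit
U: hit
M: hit
U: hit
Z: miss, evict W, frames [M, U, Z]
X: miss, evict M, frames [U, Z, X]
Hits: 10.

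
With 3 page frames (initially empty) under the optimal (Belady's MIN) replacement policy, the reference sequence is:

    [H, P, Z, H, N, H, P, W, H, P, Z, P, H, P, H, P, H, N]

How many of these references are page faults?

7

H → fault, frames [H]
P → fault, frames [H, P]
Z → fault, frames [H, P, Z]
H → hit
N → fault, evict Z, frames [H, P, N]
H → hit
P → hit
W → fault, evict N, frames [H, P, W]
H → hit
P → hit
Z → fault, evict W, frames [H, P, Z]
P → hit
H → hit
P → hit
H → hit
P → hit
H → hit
N → fault, evict Z, frames [H, P, N]
Page faults: 7.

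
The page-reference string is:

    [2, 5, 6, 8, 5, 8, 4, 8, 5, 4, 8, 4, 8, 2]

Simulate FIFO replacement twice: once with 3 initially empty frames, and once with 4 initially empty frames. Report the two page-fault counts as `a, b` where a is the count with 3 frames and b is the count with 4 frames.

3 frames: F F F F . . F . F . . . . F → 7 faults.
4 frames: F F F F . . F . . . . . . F → 6 faults.
6 < 7: adding a frame reduced faults, as is typical.

7, 6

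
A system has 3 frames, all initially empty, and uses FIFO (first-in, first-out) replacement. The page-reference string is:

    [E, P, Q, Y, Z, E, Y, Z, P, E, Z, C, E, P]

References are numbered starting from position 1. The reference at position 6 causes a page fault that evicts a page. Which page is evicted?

Q

pos 1: E: fault, frames {E}
pos 2: P: fault, frames {E,P}
pos 3: Q: fault, frames {E,P,Q}
pos 4: Y: fault, evict E, frames {P,Q,Y}
pos 5: Z: fault, evict P, frames {Q,Y,Z}
pos 6: E: fault, evict Q, frames {Y,Z,E}
At position 6, page Q is evicted.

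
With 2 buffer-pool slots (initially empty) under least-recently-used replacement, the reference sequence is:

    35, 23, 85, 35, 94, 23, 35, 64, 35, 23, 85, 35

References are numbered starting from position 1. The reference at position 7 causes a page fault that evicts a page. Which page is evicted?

pos 1: 35 -> miss, frames [35]
pos 2: 23 -> miss, frames [35, 23]
pos 3: 85 -> miss, evict 35, frames [23, 85]
pos 4: 35 -> miss, evict 23, frames [85, 35]
pos 5: 94 -> miss, evict 85, frames [35, 94]
pos 6: 23 -> miss, evict 35, frames [94, 23]
pos 7: 35 -> miss, evict 94, frames [23, 35]
At position 7, page 94 is evicted.

94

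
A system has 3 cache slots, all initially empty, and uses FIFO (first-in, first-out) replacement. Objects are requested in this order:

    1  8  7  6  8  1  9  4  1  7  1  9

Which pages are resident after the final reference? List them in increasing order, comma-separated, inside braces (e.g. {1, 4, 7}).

{1, 7, 9}

1 -> miss, frames [1]
8 -> miss, frames [1, 8]
7 -> miss, frames [1, 8, 7]
6 -> miss, evict 1, frames [8, 7, 6]
8 -> hit
1 -> miss, evict 8, frames [7, 6, 1]
9 -> miss, evict 7, frames [6, 1, 9]
4 -> miss, evict 6, frames [1, 9, 4]
1 -> hit
7 -> miss, evict 1, frames [9, 4, 7]
1 -> miss, evict 9, frames [4, 7, 1]
9 -> miss, evict 4, frames [7, 1, 9]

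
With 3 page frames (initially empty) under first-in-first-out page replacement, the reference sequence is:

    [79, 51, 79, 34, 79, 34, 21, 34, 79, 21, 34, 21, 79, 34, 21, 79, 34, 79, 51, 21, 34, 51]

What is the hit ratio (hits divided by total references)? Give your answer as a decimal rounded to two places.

79: fault, frames [79]
51: fault, frames [79, 51]
79: hit
34: fault, frames [79, 51, 34]
79: hit
34: hit
21: fault, evict 79, frames [51, 34, 21]
34: hit
79: fault, evict 51, frames [34, 21, 79]
21: hit
34: hit
21: hit
79: hit
34: hit
21: hit
79: hit
34: hit
79: hit
51: fault, evict 34, frames [21, 79, 51]
21: hit
34: fault, evict 21, frames [79, 51, 34]
51: hit
Hits: 15 of 22 references → 15/22 = 0.6818.

0.68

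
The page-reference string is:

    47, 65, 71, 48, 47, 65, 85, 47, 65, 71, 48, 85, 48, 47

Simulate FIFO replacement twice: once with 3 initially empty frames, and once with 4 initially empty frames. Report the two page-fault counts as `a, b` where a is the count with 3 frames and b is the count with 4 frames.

10, 11

3 frames: F F F F F F F . . F F . . F → 10 faults.
4 frames: F F F F . . F F F F F F . F → 11 faults.
11 > 10: adding a frame increased faults — Belady's anomaly.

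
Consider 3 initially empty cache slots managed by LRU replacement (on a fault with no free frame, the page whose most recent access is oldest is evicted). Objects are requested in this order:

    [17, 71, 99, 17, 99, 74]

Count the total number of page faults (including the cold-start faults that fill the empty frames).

4

17 → fault, frames [17]
71 → fault, frames [17, 71]
99 → fault, frames [17, 71, 99]
17 → hit
99 → hit
74 → fault, evict 71, frames [17, 99, 74]
Page faults: 4.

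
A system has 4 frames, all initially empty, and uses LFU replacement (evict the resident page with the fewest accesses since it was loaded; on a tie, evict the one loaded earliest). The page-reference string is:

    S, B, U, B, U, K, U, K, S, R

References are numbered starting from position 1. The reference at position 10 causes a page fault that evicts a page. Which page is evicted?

pos 1: S -> fault, frames {S}
pos 2: B -> fault, frames {S,B}
pos 3: U -> fault, frames {S,B,U}
pos 4: B -> hit
pos 5: U -> hit
pos 6: K -> fault, frames {S,B,U,K}
pos 7: U -> hit
pos 8: K -> hit
pos 9: S -> hit
pos 10: R -> fault, evict S, frames {B,U,K,R}
At position 10, page S is evicted.

S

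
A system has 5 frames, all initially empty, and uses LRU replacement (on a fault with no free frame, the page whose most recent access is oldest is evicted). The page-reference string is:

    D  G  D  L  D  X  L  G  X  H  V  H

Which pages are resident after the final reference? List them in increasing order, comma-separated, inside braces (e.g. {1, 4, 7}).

D -> fault, frames {D}
G -> fault, frames {D,G}
D -> hit
L -> fault, frames {G,D,L}
D -> hit
X -> fault, frames {G,L,D,X}
L -> hit
G -> hit
X -> hit
H -> fault, frames {D,L,G,X,H}
V -> fault, evict D, frames {L,G,X,H,V}
H -> hit

{G, H, L, V, X}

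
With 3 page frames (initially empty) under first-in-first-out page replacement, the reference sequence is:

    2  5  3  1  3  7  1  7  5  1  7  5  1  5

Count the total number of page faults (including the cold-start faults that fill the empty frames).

2 -> fault, frames (2)
5 -> fault, frames (2 5)
3 -> fault, frames (2 5 3)
1 -> fault, evict 2, frames (5 3 1)
3 -> hit
7 -> fault, evict 5, frames (3 1 7)
1 -> hit
7 -> hit
5 -> fault, evict 3, frames (1 7 5)
1 -> hit
7 -> hit
5 -> hit
1 -> hit
5 -> hit
Page faults: 6.

6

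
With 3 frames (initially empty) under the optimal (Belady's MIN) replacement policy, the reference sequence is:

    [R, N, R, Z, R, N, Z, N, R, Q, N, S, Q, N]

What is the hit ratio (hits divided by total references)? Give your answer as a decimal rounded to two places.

0.64

R: fault, frames {R}
N: fault, frames {R,N}
R: hit
Z: fault, frames {R,N,Z}
R: hit
N: hit
Z: hit
N: hit
R: hit
Q: fault, evict Z, frames {R,N,Q}
N: hit
S: fault, evict R, frames {N,Q,S}
Q: hit
N: hit
Hits: 9 of 14 references → 9/14 = 0.6429.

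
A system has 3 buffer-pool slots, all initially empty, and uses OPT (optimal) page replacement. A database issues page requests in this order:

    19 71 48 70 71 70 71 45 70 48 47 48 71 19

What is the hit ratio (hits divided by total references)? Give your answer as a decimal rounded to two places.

0.43

19 -> miss, frames (19)
71 -> miss, frames (19 71)
48 -> miss, frames (19 71 48)
70 -> miss, evict 19, frames (71 48 70)
71 -> hit
70 -> hit
71 -> hit
45 -> miss, evict 71, frames (48 70 45)
70 -> hit
48 -> hit
47 -> miss, evict 45, frames (48 70 47)
48 -> hit
71 -> miss, evict 47, frames (48 70 71)
19 -> miss, evict 71, frames (48 70 19)
Hits: 6 of 14 references → 6/14 = 0.4286.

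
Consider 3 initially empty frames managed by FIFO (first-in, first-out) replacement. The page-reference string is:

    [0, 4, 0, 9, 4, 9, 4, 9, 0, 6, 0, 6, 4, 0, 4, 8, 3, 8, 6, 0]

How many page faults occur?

0 -> fault, frames (0)
4 -> fault, frames (0 4)
0 -> hit
9 -> fault, frames (0 4 9)
4 -> hit
9 -> hit
4 -> hit
9 -> hit
0 -> hit
6 -> fault, evict 0, frames (4 9 6)
0 -> fault, evict 4, frames (9 6 0)
6 -> hit
4 -> fault, evict 9, frames (6 0 4)
0 -> hit
4 -> hit
8 -> fault, evict 6, frames (0 4 8)
3 -> fault, evict 0, frames (4 8 3)
8 -> hit
6 -> fault, evict 4, frames (8 3 6)
0 -> fault, evict 8, frames (3 6 0)
Page faults: 10.

10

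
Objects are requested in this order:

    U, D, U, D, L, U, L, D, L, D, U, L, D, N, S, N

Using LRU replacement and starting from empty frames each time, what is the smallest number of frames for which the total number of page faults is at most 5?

3

f=1: 16 faults
f=2: 10 faults
f=3: 5 faults
f=4: 5 faults
f=5: 5 faults
Smallest f with faults ≤ 5 is 3.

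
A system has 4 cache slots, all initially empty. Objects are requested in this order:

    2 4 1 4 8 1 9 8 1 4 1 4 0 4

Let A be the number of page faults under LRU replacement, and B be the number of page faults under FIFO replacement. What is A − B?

-1

Under LRU: F F F . F . F . . . . . F . → 6 faults.
Under FIFO: F F F . F . F . . . . . F F → 7 faults.
A − B = 6 − 7 = -1.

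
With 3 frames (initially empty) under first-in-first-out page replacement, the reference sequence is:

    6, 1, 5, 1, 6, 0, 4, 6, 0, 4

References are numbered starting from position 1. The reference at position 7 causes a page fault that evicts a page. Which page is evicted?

1

pos 1: 6 → miss, frames (6)
pos 2: 1 → miss, frames (6 1)
pos 3: 5 → miss, frames (6 1 5)
pos 4: 1 → hit
pos 5: 6 → hit
pos 6: 0 → miss, evict 6, frames (1 5 0)
pos 7: 4 → miss, evict 1, frames (5 0 4)
At position 7, page 1 is evicted.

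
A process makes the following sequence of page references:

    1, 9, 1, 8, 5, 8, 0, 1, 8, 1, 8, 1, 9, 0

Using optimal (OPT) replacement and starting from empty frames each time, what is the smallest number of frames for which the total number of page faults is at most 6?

f=1: 14 faults
f=2: 8 faults
f=3: 6 faults
f=4: 5 faults
f=5: 5 faults
Smallest f with faults ≤ 6 is 3.

3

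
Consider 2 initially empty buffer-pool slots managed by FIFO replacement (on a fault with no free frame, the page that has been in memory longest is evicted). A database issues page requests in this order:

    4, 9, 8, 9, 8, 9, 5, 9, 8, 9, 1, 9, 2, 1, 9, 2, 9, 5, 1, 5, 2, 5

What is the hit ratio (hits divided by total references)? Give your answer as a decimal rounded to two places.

0.27

4 → miss, frames [4]
9 → miss, frames [4, 9]
8 → miss, evict 4, frames [9, 8]
9 → hit
8 → hit
9 → hit
5 → miss, evict 9, frames [8, 5]
9 → miss, evict 8, frames [5, 9]
8 → miss, evict 5, frames [9, 8]
9 → hit
1 → miss, evict 9, frames [8, 1]
9 → miss, evict 8, frames [1, 9]
2 → miss, evict 1, frames [9, 2]
1 → miss, evict 9, frames [2, 1]
9 → miss, evict 2, frames [1, 9]
2 → miss, evict 1, frames [9, 2]
9 → hit
5 → miss, evict 9, frames [2, 5]
1 → miss, evict 2, frames [5, 1]
5 → hit
2 → miss, evict 5, frames [1, 2]
5 → miss, evict 1, frames [2, 5]
Hits: 6 of 22 references → 6/22 = 0.2727.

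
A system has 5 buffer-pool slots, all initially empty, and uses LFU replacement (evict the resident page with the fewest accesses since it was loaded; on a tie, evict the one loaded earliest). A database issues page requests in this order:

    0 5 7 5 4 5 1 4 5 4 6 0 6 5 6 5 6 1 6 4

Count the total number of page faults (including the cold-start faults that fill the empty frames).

0 -> miss, frames [0]
5 -> miss, frames [0, 5]
7 -> miss, frames [0, 5, 7]
5 -> hit
4 -> miss, frames [0, 5, 7, 4]
5 -> hit
1 -> miss, frames [0, 5, 7, 4, 1]
4 -> hit
5 -> hit
4 -> hit
6 -> miss, evict 0, frames [5, 7, 4, 1, 6]
0 -> miss, evict 7, frames [5, 4, 1, 6, 0]
6 -> hit
5 -> hit
6 -> hit
5 -> hit
6 -> hit
1 -> hit
6 -> hit
4 -> hit
Page faults: 7.

7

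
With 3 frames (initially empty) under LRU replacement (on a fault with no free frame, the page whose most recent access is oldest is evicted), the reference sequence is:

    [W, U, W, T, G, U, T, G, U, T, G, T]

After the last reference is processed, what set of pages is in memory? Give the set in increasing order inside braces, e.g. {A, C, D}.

W → fault, frames {W}
U → fault, frames {W,U}
W → hit
T → fault, frames {U,W,T}
G → fault, evict U, frames {W,T,G}
U → fault, evict W, frames {T,G,U}
T → hit
G → hit
U → hit
T → hit
G → hit
T → hit

{G, T, U}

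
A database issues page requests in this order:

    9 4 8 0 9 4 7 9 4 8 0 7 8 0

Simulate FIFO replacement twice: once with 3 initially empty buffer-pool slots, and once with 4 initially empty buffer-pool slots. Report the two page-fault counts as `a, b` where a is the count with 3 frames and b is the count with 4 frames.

3 frames: F F F F F F F . . F F . . . → 9 faults.
4 frames: F F F F . . F F F F F F . . → 10 faults.
10 > 9: adding a frame increased faults — Belady's anomaly.

9, 10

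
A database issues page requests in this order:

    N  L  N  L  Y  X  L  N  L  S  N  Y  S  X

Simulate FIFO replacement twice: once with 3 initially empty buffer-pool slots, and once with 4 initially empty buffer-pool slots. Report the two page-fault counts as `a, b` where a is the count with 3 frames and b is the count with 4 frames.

9, 6

3 frames: F F . . F F . F F F . F . F → 9 faults.
4 frames: F F . . F F . . . F F . . . → 6 faults.
6 < 9: adding a frame reduced faults, as is typical.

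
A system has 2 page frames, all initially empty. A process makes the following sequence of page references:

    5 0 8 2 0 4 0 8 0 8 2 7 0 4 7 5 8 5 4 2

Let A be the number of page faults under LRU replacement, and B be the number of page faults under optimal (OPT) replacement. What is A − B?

Under LRU: F F F F F F . F . . F F F F F F F . F F → 16 faults.
Under OPT: F F F F . F . F . . F F . F . F F . F F → 13 faults.
A − B = 16 − 13 = 3.

3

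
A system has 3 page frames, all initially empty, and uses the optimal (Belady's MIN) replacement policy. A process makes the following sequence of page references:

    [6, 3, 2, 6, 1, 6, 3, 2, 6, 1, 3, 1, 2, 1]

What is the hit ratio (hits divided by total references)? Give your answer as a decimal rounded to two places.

6 → miss, frames (6)
3 → miss, frames (6 3)
2 → miss, frames (6 3 2)
6 → hit
1 → miss, evict 2, frames (6 3 1)
6 → hit
3 → hit
2 → miss, evict 3, frames (6 1 2)
6 → hit
1 → hit
3 → miss, evict 6, frames (1 2 3)
1 → hit
2 → hit
1 → hit
Hits: 8 of 14 references → 8/14 = 0.5714.

0.57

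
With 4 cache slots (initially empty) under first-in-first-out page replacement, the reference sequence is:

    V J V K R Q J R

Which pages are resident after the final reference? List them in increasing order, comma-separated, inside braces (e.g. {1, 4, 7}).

{J, K, Q, R}

V -> fault, frames [V]
J -> fault, frames [V, J]
V -> hit
K -> fault, frames [V, J, K]
R -> fault, frames [V, J, K, R]
Q -> fault, evict V, frames [J, K, R, Q]
J -> hit
R -> hit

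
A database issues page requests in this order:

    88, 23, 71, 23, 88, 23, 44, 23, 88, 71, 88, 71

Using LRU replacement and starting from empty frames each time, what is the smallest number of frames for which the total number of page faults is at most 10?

f=1: 12 faults
f=2: 7 faults
f=3: 5 faults
f=4: 4 faults
Smallest f with faults ≤ 10 is 2.

2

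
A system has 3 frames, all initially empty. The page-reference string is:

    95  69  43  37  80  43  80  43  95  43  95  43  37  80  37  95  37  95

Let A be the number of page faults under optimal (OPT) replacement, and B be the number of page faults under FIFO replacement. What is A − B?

-4

Under OPT: F F F F F . . . . . . . F . . . . . → 6 faults.
Under FIFO: F F F F F . . . F F . . F F . F . . → 10 faults.
A − B = 6 − 10 = -4.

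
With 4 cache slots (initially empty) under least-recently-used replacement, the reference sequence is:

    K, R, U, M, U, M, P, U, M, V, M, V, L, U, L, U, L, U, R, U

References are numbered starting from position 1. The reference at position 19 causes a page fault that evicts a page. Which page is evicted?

pos 1: K -> miss, frames (K)
pos 2: R -> miss, frames (K R)
pos 3: U -> miss, frames (K R U)
pos 4: M -> miss, frames (K R U M)
pos 5: U -> hit
pos 6: M -> hit
pos 7: P -> miss, evict K, frames (R U M P)
pos 8: U -> hit
pos 9: M -> hit
pos 10: V -> miss, evict R, frames (P U M V)
pos 11: M -> hit
pos 12: V -> hit
pos 13: L -> miss, evict P, frames (U M V L)
pos 14: U -> hit
pos 15: L -> hit
pos 16: U -> hit
pos 17: L -> hit
pos 18: U -> hit
pos 19: R -> miss, evict M, frames (V L U R)
At position 19, page M is evicted.

M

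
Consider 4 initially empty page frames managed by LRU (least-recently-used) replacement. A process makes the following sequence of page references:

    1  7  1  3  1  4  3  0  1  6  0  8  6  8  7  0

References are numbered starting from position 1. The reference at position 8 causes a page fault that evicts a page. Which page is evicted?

7

pos 1: 1 -> fault, frames (1)
pos 2: 7 -> fault, frames (1 7)
pos 3: 1 -> hit
pos 4: 3 -> fault, frames (7 1 3)
pos 5: 1 -> hit
pos 6: 4 -> fault, frames (7 3 1 4)
pos 7: 3 -> hit
pos 8: 0 -> fault, evict 7, frames (1 4 3 0)
At position 8, page 7 is evicted.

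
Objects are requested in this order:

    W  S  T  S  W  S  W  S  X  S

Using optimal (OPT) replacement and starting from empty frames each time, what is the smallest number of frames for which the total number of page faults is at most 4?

3

f=1: 10 faults
f=2: 5 faults
f=3: 4 faults
f=4: 4 faults
Smallest f with faults ≤ 4 is 3.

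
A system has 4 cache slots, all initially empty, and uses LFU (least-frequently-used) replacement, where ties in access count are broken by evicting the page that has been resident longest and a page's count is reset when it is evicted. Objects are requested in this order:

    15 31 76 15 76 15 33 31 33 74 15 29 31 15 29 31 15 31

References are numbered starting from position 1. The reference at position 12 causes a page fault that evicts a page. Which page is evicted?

74

pos 1: 15 → fault, frames (15)
pos 2: 31 → fault, frames (15 31)
pos 3: 76 → fault, frames (15 31 76)
pos 4: 15 → hit
pos 5: 76 → hit
pos 6: 15 → hit
pos 7: 33 → fault, frames (15 31 76 33)
pos 8: 31 → hit
pos 9: 33 → hit
pos 10: 74 → fault, evict 31, frames (15 76 33 74)
pos 11: 15 → hit
pos 12: 29 → fault, evict 74, frames (15 76 33 29)
At position 12, page 74 is evicted.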